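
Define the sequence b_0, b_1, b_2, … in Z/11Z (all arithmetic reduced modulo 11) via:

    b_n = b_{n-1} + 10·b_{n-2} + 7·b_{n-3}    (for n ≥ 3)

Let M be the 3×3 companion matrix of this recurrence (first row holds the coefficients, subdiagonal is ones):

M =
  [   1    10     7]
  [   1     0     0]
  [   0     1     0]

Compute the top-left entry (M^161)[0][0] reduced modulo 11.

9

(M^161)[0][0] is the top entry after applying M 161 times to the unit state (1, 0, 0). Equivalently it is h_{163} for the auxiliary sequence (h_n) obeying the same recurrence with h_2 = 1 and h_i = 0 for 0 ≤ i < 2:
h_3 = 1·1 + 10·0 + 7·0 = 1
h_4 = 1·1 + 10·1 + 7·0 = 0
h_5 = 1·0 + 10·1 + 7·1 = 6
h_6 = 1·6 + 10·0 + 7·1 = 2
h_7 = 1·2 + 10·6 + 7·0 = 7
h_8 = 1·7 + 10·2 + 7·6 = 3
Continuing the recurrence:
  h_9 = 10;  h_10 = 1;  h_11 = 1;  h_12 = 4;  h_13 = 10;  h_14 = 2
  h_15 = 9;  h_16 = 0;  h_17 = 5;  h_18 = 2;  h_19 = 8;  h_20 = 8
  h_21 = 3;  h_22 = 7;  h_23 = 5;  h_24 = 8;  h_25 = 8;  h_26 = 2
  h_27 = 6;  h_28 = 5;  h_29 = 2;  h_30 = 6;  h_31 = 6;  h_32 = 3
  h_33 = 6;  h_34 = 1;  h_35 = 5;  h_36 = 2;  h_37 = 4;  h_38 = 4
  h_39 = 3;  h_40 = 5;  h_41 = 8;  h_42 = 2;  h_43 = 7;  h_44 = 6
  h_45 = 2;  h_46 = 1;  h_47 = 8;  h_48 = 10;  h_49 = 9;  h_50 = 0
  h_51 = 6;  h_52 = 3;  h_53 = 8;  h_54 = 3;  h_55 = 5;  h_56 = 3
  h_57 = 8;  h_58 = 7;  h_59 = 9;  h_60 = 3;  h_61 = 10;  h_62 = 4
  h_63 = 4;  h_64 = 4;  h_65 = 6;  h_66 = 8;  h_67 = 8;  h_68 = 9
  h_69 = 2;  h_70 = 5;  h_71 = 0;  h_72 = 9;  h_73 = 0;  h_74 = 2
  h_75 = 10;  h_76 = 8;  h_77 = 1;  h_78 = 8;  h_79 = 8;  h_80 = 7
  h_81 = 0;  h_82 = 5;  h_83 = 10;  h_84 = 5;  h_85 = 8;  h_86 = 7
  h_87 = 1;  h_88 = 6;  h_89 = 10;  h_90 = 0;  h_91 = 10;  h_92 = 3
  h_93 = 4;  h_94 = 5;  h_95 = 0;  h_96 = 1;  h_97 = 3;  h_98 = 2
  h_99 = 6;  h_100 = 3;  h_101 = 0;  h_102 = 6;  h_103 = 5;  h_104 = 10
  h_105 = 3;  h_106 = 6;  h_107 = 7;  h_108 = 0;  h_109 = 2;  h_110 = 7
  h_111 = 5;  h_112 = 1;  h_113 = 1;  h_114 = 2;  h_115 = 8;  h_116 = 2
  h_117 = 8;  h_118 = 7;  h_119 = 2;  h_120 = 7;  h_121 = 10;  h_122 = 6
  h_123 = 1;  h_124 = 10;  h_125 = 7;  h_126 = 4;  h_127 = 1;  h_128 = 2
  h_129 = 7;  h_130 = 1;  h_131 = 8;  h_132 = 1;  h_133 = 0;  h_134 = 0
  h_135 = 7;  h_136 = 7;  h_137 = 0;  h_138 = 9;  h_139 = 3;  h_140 = 5
  h_141 = 10;  h_142 = 4;  h_143 = 7;  h_144 = 7;  h_145 = 6;  h_146 = 4
  h_147 = 3;  h_148 = 8;  h_149 = 0;  h_150 = 2;  h_151 = 3;  h_152 = 1
  h_153 = 1;  h_154 = 10;  h_155 = 5;  h_156 = 2;  h_157 = 1;  h_158 = 1
  h_159 = 3;  h_160 = 9;  h_161 = 2
h_162 = 1·2 + 10·9 + 7·3 = 3
h_163 = 1·3 + 10·2 + 7·9 = 9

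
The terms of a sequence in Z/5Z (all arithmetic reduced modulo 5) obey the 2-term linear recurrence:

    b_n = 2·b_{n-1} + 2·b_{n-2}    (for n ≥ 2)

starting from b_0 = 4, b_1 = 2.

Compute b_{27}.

b_2 = 2·2 + 2·4 = 2
b_3 = 2·2 + 2·2 = 3
b_4 = 2·3 + 2·2 = 0
b_5 = 2·0 + 2·3 = 1
b_6 = 2·1 + 2·0 = 2
b_7 = 2·2 + 2·1 = 1
b_8 = 2·1 + 2·2 = 1
b_9 = 2·1 + 2·1 = 4
b_10 = 2·4 + 2·1 = 0
b_11 = 2·0 + 2·4 = 3
b_12 = 2·3 + 2·0 = 1
b_13 = 2·1 + 2·3 = 3
b_14 = 2·3 + 2·1 = 3
b_15 = 2·3 + 2·3 = 2
b_16 = 2·2 + 2·3 = 0
b_17 = 2·0 + 2·2 = 4
b_18 = 2·4 + 2·0 = 3
b_19 = 2·3 + 2·4 = 4
b_20 = 2·4 + 2·3 = 4
b_21 = 2·4 + 2·4 = 1
b_22 = 2·1 + 2·4 = 0
b_23 = 2·0 + 2·1 = 2
b_24 = 2·2 + 2·0 = 4
b_25 = 2·4 + 2·2 = 2
b_26 = 2·2 + 2·4 = 2
b_27 = 2·2 + 2·2 = 3

3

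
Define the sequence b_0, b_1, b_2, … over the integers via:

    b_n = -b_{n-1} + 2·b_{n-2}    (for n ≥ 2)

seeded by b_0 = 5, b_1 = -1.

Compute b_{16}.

b_2 = -1·-1 + 2·5 = 11
b_3 = -1·11 + 2·-1 = -13
b_4 = -1·-13 + 2·11 = 35
b_5 = -1·35 + 2·-13 = -61
b_6 = -1·-61 + 2·35 = 131
b_7 = -1·131 + 2·-61 = -253
b_8 = -1·-253 + 2·131 = 515
b_9 = -1·515 + 2·-253 = -1021
b_10 = -1·-1021 + 2·515 = 2051
b_11 = -1·2051 + 2·-1021 = -4093
b_12 = -1·-4093 + 2·2051 = 8195
b_13 = -1·8195 + 2·-4093 = -16381
b_14 = -1·-16381 + 2·8195 = 32771
b_15 = -1·32771 + 2·-16381 = -65533
b_16 = -1·-65533 + 2·32771 = 131075

131075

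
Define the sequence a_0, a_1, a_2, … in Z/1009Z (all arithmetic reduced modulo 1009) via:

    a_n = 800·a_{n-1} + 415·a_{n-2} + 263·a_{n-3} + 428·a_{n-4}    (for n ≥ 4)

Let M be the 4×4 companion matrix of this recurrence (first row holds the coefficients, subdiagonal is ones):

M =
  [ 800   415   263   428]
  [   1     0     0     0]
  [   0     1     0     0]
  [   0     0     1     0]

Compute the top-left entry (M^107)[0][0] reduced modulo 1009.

(M^107)[0][0] is the top entry after applying M 107 times to the unit state (1, 0, 0, 0). Equivalently it is h_{110} for the auxiliary sequence (h_n) obeying the same recurrence with h_3 = 1 and h_i = 0 for 0 ≤ i < 3:
h_4 = 800·1 + 415·0 + 263·0 + 428·0 = 800
h_5 = 800·800 + 415·1 + 263·0 + 428·0 = 709
h_6 = 800·709 + 415·800 + 263·1 + 428·0 = 444
h_7 = 800·444 + 415·709 + 263·800 + 428·1 = 595
h_8 = 800·595 + 415·444 + 263·709 + 428·800 = 525
h_9 = 800·525 + 415·595 + 263·444 + 428·709 = 456
Continuing the recurrence:
  h_10 = 912;  h_11 = 884;  h_12 = 555;  h_13 = 778;  h_14 = 395;  h_15 = 819
  h_16 = 29;  h_17 = 826;  h_18 = 869;  h_19 = 702;  h_20 = 616;  h_21 = 19
  h_22 = 18;  h_23 = 429;  h_24 = 798;  h_25 = 912;  h_26 = 771;  h_27 = 382
  h_28 = 201;  h_29 = 303;  h_30 = 528;  h_31 = 691;  h_32 = 276;  h_33 = 192
  h_34 = 836;  h_35 = 862;  h_36 = 418;  h_37 = 309;  h_38 = 220;  h_39 = 121
  h_40 = 275;  h_41 = 223;  h_42 = 782;  h_43 = 752;  h_44 = 651;  h_45 = 883
  h_46 = 582;  h_47 = 297;  h_48 = 158;  h_49 = 688;  h_50 = 771;  h_51 = 441
  h_52 = 116;  h_53 = 158;  h_54 = 985;  h_55 = 259;  h_56 = 877;  h_57 = 639
  h_58 = 684;  h_59 = 601;  h_60 = 409;  h_61 = 819;  h_62 = 374;  h_63 = 934
  h_64 = 330;  h_65 = 694;  h_66 = 72;  h_67 = 736;  h_68 = 36;  h_69 = 412
  h_70 = 857;  h_71 = 526;  h_72 = 191;  h_73 = 932;  h_74 = 137;  h_75 = 865
  h_76 = 125;  h_77 = 937;  h_78 = 913;  h_79 = 778;  h_80 = 625;  h_81 = 975
  h_82 = 173;  h_83 = 105;  h_84 = 663;  h_85 = 531;  h_86 = 458;  h_87 = 892
  h_88 = 252;  h_89 = 303;  h_90 = 670;  h_91 = 906;  h_92 = 784;  h_93 = 411
  h_94 = 686;  h_95 = 616;  h_96 = 245;  h_97 = 766;  h_98 = 660;  h_99 = 506
  h_100 = 234;  h_101 = 608;  h_102 = 158;  h_103 = 980;  h_104 = 735;  h_105 = 922
  h_106 = 794;  h_107 = 31;  h_108 = 249
h_109 = 800·249 + 415·31 + 263·794 + 428·922 = 231
h_110 = 800·231 + 415·249 + 263·31 + 428·794 = 450

450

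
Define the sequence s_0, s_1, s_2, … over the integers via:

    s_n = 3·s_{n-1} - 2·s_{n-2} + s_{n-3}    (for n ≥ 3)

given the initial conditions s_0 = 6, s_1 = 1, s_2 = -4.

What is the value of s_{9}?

s_3 = 3·-4 + -2·1 + 1·6 = -8
s_4 = 3·-8 + -2·-4 + 1·1 = -15
s_5 = 3·-15 + -2·-8 + 1·-4 = -33
s_6 = 3·-33 + -2·-15 + 1·-8 = -77
s_7 = 3·-77 + -2·-33 + 1·-15 = -180
s_8 = 3·-180 + -2·-77 + 1·-33 = -419
s_9 = 3·-419 + -2·-180 + 1·-77 = -974

-974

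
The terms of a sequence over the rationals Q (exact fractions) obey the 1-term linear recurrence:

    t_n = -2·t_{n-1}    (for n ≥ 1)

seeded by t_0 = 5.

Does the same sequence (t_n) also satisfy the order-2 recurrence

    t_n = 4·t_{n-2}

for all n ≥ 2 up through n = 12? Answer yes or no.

yes

Terms t_0..t_12: 5, -10, 20, -40, 80, -160, 320, -640, 1280, -2560, 5120, -10240, 20480
n=2: candidate gives 20, actual t_2 = 20 ✓
n=3: candidate gives -40, actual t_3 = -40 ✓
n=4: candidate gives 80, actual t_4 = 80 ✓
n=5: candidate gives -160, actual t_5 = -160 ✓
n=6: candidate gives 320, actual t_6 = 320 ✓
n=7: candidate gives -640, actual t_7 = -640 ✓
n=8: candidate gives 1280, actual t_8 = 1280 ✓
n=9: candidate gives -2560, actual t_9 = -2560 ✓
n=10: candidate gives 5120, actual t_10 = 5120 ✓
n=11: candidate gives -10240, actual t_11 = -10240 ✓
n=12: candidate gives 20480, actual t_12 = 20480 ✓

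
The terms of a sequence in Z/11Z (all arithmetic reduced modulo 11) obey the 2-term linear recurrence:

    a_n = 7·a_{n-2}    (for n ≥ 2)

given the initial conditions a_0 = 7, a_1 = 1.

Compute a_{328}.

10

a_2 = 0·1 + 7·7 = 5
a_3 = 0·5 + 7·1 = 7
a_4 = 0·7 + 7·5 = 2
a_5 = 0·2 + 7·7 = 5
a_6 = 0·5 + 7·2 = 3
a_7 = 0·3 + 7·5 = 2
a_8 = 0·2 + 7·3 = 10
a_9 = 0·10 + 7·2 = 3
a_10 = 0·3 + 7·10 = 4
a_11 = 0·4 + 7·3 = 10
a_12 = 0·10 + 7·4 = 6
a_13 = 0·6 + 7·10 = 4
a_14 = 0·4 + 7·6 = 9
a_15 = 0·9 + 7·4 = 6
a_16 = 0·6 + 7·9 = 8
a_17 = 0·8 + 7·6 = 9
a_18 = 0·9 + 7·8 = 1
a_19 = 0·1 + 7·9 = 8
a_20 = 0·8 + 7·1 = 7
a_21 = 0·7 + 7·8 = 1
(a_20, a_21) = (7, 1) = (a_0, a_1), so the sequence has period 20.
328 ≡ 8 (mod 20), hence a_328 = a_8 = 10.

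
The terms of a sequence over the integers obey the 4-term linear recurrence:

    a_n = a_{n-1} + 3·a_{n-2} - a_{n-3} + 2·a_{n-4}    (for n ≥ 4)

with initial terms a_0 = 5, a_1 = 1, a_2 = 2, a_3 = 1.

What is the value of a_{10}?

1678

a_4 = 1·1 + 3·2 + -1·1 + 2·5 = 16
a_5 = 1·16 + 3·1 + -1·2 + 2·1 = 19
a_6 = 1·19 + 3·16 + -1·1 + 2·2 = 70
a_7 = 1·70 + 3·19 + -1·16 + 2·1 = 113
a_8 = 1·113 + 3·70 + -1·19 + 2·16 = 336
a_9 = 1·336 + 3·113 + -1·70 + 2·19 = 643
a_10 = 1·643 + 3·336 + -1·113 + 2·70 = 1678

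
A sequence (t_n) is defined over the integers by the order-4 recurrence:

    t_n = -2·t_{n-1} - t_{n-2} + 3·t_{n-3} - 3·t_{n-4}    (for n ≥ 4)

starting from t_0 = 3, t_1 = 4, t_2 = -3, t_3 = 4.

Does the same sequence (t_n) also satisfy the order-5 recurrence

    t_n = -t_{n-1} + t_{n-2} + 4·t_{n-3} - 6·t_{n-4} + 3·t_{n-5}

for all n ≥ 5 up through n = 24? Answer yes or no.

Terms t_0..t_24: 3, 4, -3, 4, -2, -21, 65, -127, 132, 121, -950, 2556, -4195, 2621, 9471, -41816, 94609, -126852, 5234, 525659, -1720935, 3312469, -3342728, -3366795, 25176530
n=5: candidate gives -21, actual t_5 = -21 ✓
n=6: candidate gives 65, actual t_6 = 65 ✓
n=7: candidate gives -127, actual t_7 = -127 ✓
n=8: candidate gives 132, actual t_8 = 132 ✓
n=9: candidate gives 121, actual t_9 = 121 ✓
n=10: candidate gives -950, actual t_10 = -950 ✓
n=11: candidate gives 2556, actual t_11 = 2556 ✓
n=12: candidate gives -4195, actual t_12 = -4195 ✓
n=13: candidate gives 2621, actual t_13 = 2621 ✓
n=14: candidate gives 9471, actual t_14 = 9471 ✓
n=15: candidate gives -41816, actual t_15 = -41816 ✓
n=16: candidate gives 94609, actual t_16 = 94609 ✓
n=17: candidate gives -126852, actual t_17 = -126852 ✓
n=18: candidate gives 5234, actual t_18 = 5234 ✓
n=19: candidate gives 525659, actual t_19 = 525659 ✓
n=20: candidate gives -1720935, actual t_20 = -1720935 ✓
n=21: candidate gives 3312469, actual t_21 = 3312469 ✓
n=22: candidate gives -3342728, actual t_22 = -3342728 ✓
n=23: candidate gives -3366795, actual t_23 = -3366795 ✓
n=24: candidate gives 25176530, actual t_24 = 25176530 ✓

yes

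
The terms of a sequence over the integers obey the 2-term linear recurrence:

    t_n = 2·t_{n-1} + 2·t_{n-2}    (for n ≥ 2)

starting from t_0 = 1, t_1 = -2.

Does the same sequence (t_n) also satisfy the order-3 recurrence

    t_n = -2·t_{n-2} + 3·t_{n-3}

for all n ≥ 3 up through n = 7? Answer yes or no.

no

Terms t_0..t_7: 1, -2, -2, -8, -20, -56, -152, -416
n=3: candidate gives 7, actual t_3 = -8 ✗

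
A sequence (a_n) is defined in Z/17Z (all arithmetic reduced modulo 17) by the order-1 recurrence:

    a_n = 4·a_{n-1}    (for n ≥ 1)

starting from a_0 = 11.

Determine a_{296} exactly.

11

a_1 = 4·11 = 10
a_2 = 4·10 = 6
a_3 = 4·6 = 7
a_4 = 4·7 = 11
(a_4) = (11) = (a_0), so the sequence has period 4.
296 ≡ 0 (mod 4), hence a_296 = a_0 = 11.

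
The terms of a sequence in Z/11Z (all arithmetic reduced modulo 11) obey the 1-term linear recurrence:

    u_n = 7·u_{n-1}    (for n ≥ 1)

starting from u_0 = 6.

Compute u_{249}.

u_1 = 7·6 = 9
u_2 = 7·9 = 8
u_3 = 7·8 = 1
u_4 = 7·1 = 7
u_5 = 7·7 = 5
u_6 = 7·5 = 2
u_7 = 7·2 = 3
u_8 = 7·3 = 10
u_9 = 7·10 = 4
u_10 = 7·4 = 6
(u_10) = (6) = (u_0), so the sequence has period 10.
249 ≡ 9 (mod 10), hence u_249 = u_9 = 4.

4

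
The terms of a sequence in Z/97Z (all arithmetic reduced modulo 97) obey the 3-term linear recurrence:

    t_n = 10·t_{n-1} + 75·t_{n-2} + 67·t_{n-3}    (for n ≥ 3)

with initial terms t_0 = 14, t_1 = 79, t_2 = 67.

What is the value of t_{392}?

t_3 = 10·67 + 75·79 + 67·14 = 64
t_4 = 10·64 + 75·67 + 67·79 = 94
t_5 = 10·94 + 75·64 + 67·67 = 44
t_6 = 10·44 + 75·94 + 67·64 = 41
t_7 = 10·41 + 75·44 + 67·94 = 17
t_8 = 10·17 + 75·41 + 67·44 = 82
Continuing the recurrence:
  t_9 = 89;  t_10 = 31;  t_11 = 63;  t_12 = 91;  t_13 = 49;  t_14 = 90
  t_15 = 2;  t_16 = 62;  t_17 = 10;  t_18 = 34;  t_19 = 6;  t_20 = 79
  t_21 = 26;  t_22 = 88;  t_23 = 72;  t_24 = 41;  t_25 = 66;  t_26 = 23
  t_27 = 70;  t_28 = 57;  t_29 = 86;  t_30 = 28;  t_31 = 73;  t_32 = 56
  t_33 = 54;  t_34 = 28;  t_35 = 31;  t_36 = 14;  t_37 = 73;  t_38 = 74
  t_39 = 72;  t_40 = 6;  t_41 = 39;  t_42 = 38;  t_43 = 21;  t_44 = 47
  t_45 = 32;  t_46 = 14;  t_47 = 63;  t_48 = 41;  t_49 = 59;  t_50 = 29
  t_51 = 90;  t_52 = 44;  t_53 = 15;  t_54 = 71;  t_55 = 30;  t_56 = 34
  t_57 = 72;  t_58 = 42;  t_59 = 47;  t_60 = 5;  t_61 = 84;  t_62 = 96
  t_63 = 29;  t_64 = 23;  t_65 = 10;  t_66 = 82;  t_67 = 7;  t_68 = 3
  t_69 = 35;  t_70 = 74;  t_71 = 74;  t_72 = 2;  t_73 = 52;  t_74 = 2
  t_75 = 77;  t_76 = 39;  t_77 = 91;  t_78 = 70;  t_79 = 50;  t_80 = 13
  t_81 = 34;  t_82 = 9;  t_83 = 19;  t_84 = 39;  t_85 = 90;  t_86 = 54
  t_87 = 9;  t_88 = 82;  t_89 = 69;  t_90 = 71;  t_91 = 30;  t_92 = 63
  t_93 = 71;  t_94 = 73;  t_95 = 91;  t_96 = 84;  t_97 = 43;  t_98 = 23
  t_99 = 62;  t_100 = 85;  t_101 = 57;  t_102 = 41;  t_103 = 1;  t_104 = 17
  t_105 = 82;  t_106 = 28;  t_107 = 3;  t_108 = 58;  t_109 = 62;  t_110 = 30
  t_111 = 9;  t_112 = 92;  t_113 = 16;  t_114 = 0;  t_115 = 89;  t_116 = 22
  t_117 = 8;  t_118 = 30;  t_119 = 46;  t_120 = 45;  t_121 = 90;  t_122 = 82
  t_123 = 12;  t_124 = 78;  t_125 = 93;  t_126 = 18;  t_127 = 62;  t_128 = 53
  t_129 = 81;  t_130 = 15;  t_131 = 76;  t_132 = 37;  t_133 = 91;  t_134 = 47
  t_135 = 74;  t_136 = 80;  t_137 = 90;  t_138 = 24;  t_139 = 31;  t_140 = 89
  t_141 = 70;  t_142 = 43;  t_143 = 3;  t_144 = 88;  t_145 = 9;  t_146 = 4
  t_147 = 15;  t_148 = 83;  t_149 = 89;  t_150 = 69;  t_151 = 25;  t_152 = 39
  t_153 = 1;  t_154 = 51;  t_155 = 94;  t_156 = 79;  t_157 = 5;  t_158 = 51
  t_159 = 67;  t_160 = 77;  t_161 = 94;  t_162 = 49;  t_163 = 89;  t_164 = 96
  t_165 = 54;  t_166 = 26;  t_167 = 72;  t_168 = 80;  t_169 = 85;  t_170 = 34
  t_171 = 47;  t_172 = 82;  t_173 = 27;  t_174 = 63;  t_175 = 1;  t_176 = 45
  t_177 = 90;  t_178 = 74;  t_179 = 29;  t_180 = 36;  t_181 = 24;  t_182 = 33
  t_183 = 80;  t_184 = 33;  t_185 = 5;  t_186 = 28;  t_187 = 53;  t_188 = 55
  t_189 = 96;  t_190 = 3;  t_191 = 51;  t_192 = 86;  t_193 = 36;  t_194 = 42
  t_195 = 55;  t_196 = 1;  t_197 = 62;  t_198 = 15;  t_199 = 17;  t_200 = 17
  t_201 = 25;  t_202 = 45;  t_203 = 69;  t_204 = 17;  t_205 = 18;  t_206 = 64
  t_207 = 25;  t_208 = 48;  t_209 = 47;  t_210 = 22;  t_211 = 74;  t_212 = 10
  t_213 = 43;  t_214 = 27;  t_215 = 91;  t_216 = 93;  t_217 = 58;  t_218 = 72
  t_219 = 49;  t_220 = 76;  t_221 = 44;  t_222 = 14;  t_223 = 93;  t_224 = 78
  t_225 = 60;  t_226 = 71;  t_227 = 57;  t_228 = 21;  t_229 = 27;  t_230 = 38
  t_231 = 29;  t_232 = 2;  t_233 = 85;  t_234 = 33;  t_235 = 49;  t_236 = 27
  t_237 = 45;  t_238 = 35;  t_239 = 5;  t_240 = 64;  t_241 = 62;  t_242 = 32
  t_243 = 43;  t_244 = 0;  t_245 = 34;  t_246 = 20;  t_247 = 34;  t_248 = 44
  t_249 = 62;  t_250 = 87;  t_251 = 29;  t_252 = 8;  t_253 = 33;  t_254 = 60
  t_255 = 22;  t_256 = 44;  t_257 = 96;  t_258 = 11;  t_259 = 73;  t_260 = 33
  t_261 = 43;  t_262 = 36;  t_263 = 73;  t_264 = 6;  t_265 = 90;  t_266 = 33
  t_267 = 13;  t_268 = 2;  t_269 = 5;  t_270 = 4;  t_271 = 64;  t_272 = 14
  t_273 = 67;  t_274 = 91;  t_275 = 83;  t_276 = 19;  t_277 = 96;  t_278 = 89
  t_279 = 51;  t_280 = 37;  t_281 = 70;  t_282 = 5;  t_283 = 19;  t_284 = 17
  t_285 = 87;  t_286 = 23;  t_287 = 37;  t_288 = 67;  t_289 = 39;  t_290 = 37
  t_291 = 24;  t_292 = 2;  t_293 = 31;  t_294 = 31;  t_295 = 53;  t_296 = 82
  t_297 = 82;  t_298 = 45;  t_299 = 66;  t_300 = 23;  t_301 = 47;  t_302 = 21
  t_303 = 38;  t_304 = 60;  t_305 = 7;  t_306 = 35;  t_307 = 45;  t_308 = 52
  t_309 = 32;  t_310 = 57;  t_311 = 52;  t_312 = 52;  t_313 = 91;  t_314 = 49
  t_315 = 32;  t_316 = 4;  t_317 = 0;  t_318 = 19;  t_319 = 70;  t_320 = 88
  t_321 = 31;  t_322 = 57;  t_323 = 61;  t_324 = 75;  t_325 = 26;  t_326 = 78
  t_327 = 92;  t_328 = 73;  t_329 = 52;  t_330 = 34;  t_331 = 13;  t_332 = 53
  t_333 = 0;  t_334 = 93;  t_335 = 19;  t_336 = 84;  t_337 = 57;  t_338 = 92
  t_339 = 56;  t_340 = 27;  t_341 = 61;  t_342 = 82;  t_343 = 26;  t_344 = 21
  t_345 = 88;  t_346 = 26;  t_347 = 22;  t_348 = 15;  t_349 = 50;  t_350 = 92
  t_351 = 49;  t_352 = 70;  t_353 = 63;  t_354 = 45;  t_355 = 68;  t_356 = 31
  t_357 = 83;  t_358 = 48;  t_359 = 52;  t_360 = 78;  t_361 = 39;  t_362 = 24
  t_363 = 49;  t_364 = 53;  t_365 = 90;  t_366 = 10;  t_367 = 22;  t_368 = 16
  t_369 = 55;  t_370 = 23;  t_371 = 92;  t_372 = 25;  t_373 = 58;  t_374 = 83
  t_375 = 65;  t_376 = 91;  t_377 = 94;  t_378 = 92;  t_379 = 2;  t_380 = 26
  t_381 = 75;  t_382 = 21;  t_383 = 11;  t_384 = 17;  t_385 = 74;  t_386 = 36
  t_387 = 65;  t_388 = 63;  t_389 = 60;  t_390 = 77
t_391 = 10·77 + 75·60 + 67·63 = 82
t_392 = 10·82 + 75·77 + 67·60 = 42

42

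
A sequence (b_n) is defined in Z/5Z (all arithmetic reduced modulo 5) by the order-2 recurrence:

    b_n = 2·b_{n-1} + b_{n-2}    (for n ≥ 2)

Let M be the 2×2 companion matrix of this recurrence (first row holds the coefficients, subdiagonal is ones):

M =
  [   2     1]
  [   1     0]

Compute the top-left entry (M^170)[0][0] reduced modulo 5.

(M^170)[0][0] is the top entry after applying M 170 times to the unit state (1, 0). Equivalently it is h_{171} for the auxiliary sequence (h_n) obeying the same recurrence with h_1 = 1 and h_i = 0 for 0 ≤ i < 1:
h_2 = 2·1 + 1·0 = 2
h_3 = 2·2 + 1·1 = 0
h_4 = 2·0 + 1·2 = 2
h_5 = 2·2 + 1·0 = 4
h_6 = 2·4 + 1·2 = 0
h_7 = 2·0 + 1·4 = 4
h_8 = 2·4 + 1·0 = 3
h_9 = 2·3 + 1·4 = 0
h_10 = 2·0 + 1·3 = 3
h_11 = 2·3 + 1·0 = 1
h_12 = 2·1 + 1·3 = 0
h_13 = 2·0 + 1·1 = 1
(h_12, h_13) = (0, 1) = (h_0, h_1), so the sequence has period 12.
171 ≡ 3 (mod 12), hence h_171 = h_3 = 0.

0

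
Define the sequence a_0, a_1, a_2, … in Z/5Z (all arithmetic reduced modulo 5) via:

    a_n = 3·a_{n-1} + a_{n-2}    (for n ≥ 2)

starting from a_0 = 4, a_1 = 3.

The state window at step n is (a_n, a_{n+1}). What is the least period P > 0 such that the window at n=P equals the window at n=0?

n=0: window = (4, 3)
n=1: window = (3, 3)
n=2: window = (3, 2)
n=3: window = (2, 4)
n=4: window = (4, 4)
n=5: window = (4, 1)
n=6: window = (1, 2)
n=7: window = (2, 2)
n=8: window = (2, 3)
n=9: window = (3, 1)
n=10: window = (1, 1)
n=11: window = (1, 4)
n=12: window = (4, 3)
window at n=12 equals window at n=0 → period = 12

12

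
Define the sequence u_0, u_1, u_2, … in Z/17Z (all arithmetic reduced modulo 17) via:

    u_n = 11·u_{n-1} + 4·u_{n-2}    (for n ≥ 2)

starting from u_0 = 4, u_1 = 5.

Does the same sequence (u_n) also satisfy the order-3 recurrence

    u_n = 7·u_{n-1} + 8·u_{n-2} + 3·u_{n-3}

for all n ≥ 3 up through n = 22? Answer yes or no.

no

Terms u_0..u_22: 4, 5, 3, 2, 0, 8, 3, 14, 13, 12, 14, 15, 0, 9, 14, 3, 4, 5, 3, 2, 0, 8, 3
n=3: candidate gives 5, actual u_3 = 2 ✗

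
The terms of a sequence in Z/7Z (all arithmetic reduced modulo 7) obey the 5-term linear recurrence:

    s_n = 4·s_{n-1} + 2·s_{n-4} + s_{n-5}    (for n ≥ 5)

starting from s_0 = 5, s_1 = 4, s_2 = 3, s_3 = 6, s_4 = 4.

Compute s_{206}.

6

s_5 = 4·4 + 0·6 + 0·3 + 2·4 + 1·5 = 1
s_6 = 4·1 + 0·4 + 0·6 + 2·3 + 1·4 = 0
s_7 = 4·0 + 0·1 + 0·4 + 2·6 + 1·3 = 1
s_8 = 4·1 + 0·0 + 0·1 + 2·4 + 1·6 = 4
s_9 = 4·4 + 0·1 + 0·0 + 2·1 + 1·4 = 1
s_10 = 4·1 + 0·4 + 0·1 + 2·0 + 1·1 = 5
Continuing the recurrence:
  s_11 = 1;  s_12 = 6;  s_13 = 2;  s_14 = 5;  s_15 = 6;  s_16 = 2
  s_17 = 4;  s_18 = 0;  s_19 = 3;  s_20 = 1;  s_21 = 0;  s_22 = 4
  s_23 = 1;  s_24 = 2;  s_25 = 2;  s_26 = 2;  s_27 = 0;  s_28 = 5
  s_29 = 5;  s_30 = 5;  s_31 = 1;  s_32 = 0;  s_33 = 1;  s_34 = 5
  s_35 = 6;  s_36 = 4;  s_37 = 4;  s_38 = 6;  s_39 = 6;  s_40 = 3
  s_41 = 3;  s_42 = 0;  s_43 = 4;  s_44 = 0;  s_45 = 2;  s_46 = 4
  s_47 = 3;  s_48 = 2;  s_49 = 5;  s_50 = 2;  s_51 = 4;  s_52 = 2
  s_53 = 6;  s_54 = 5;  s_55 = 2;  s_56 = 2;  s_57 = 1;  s_58 = 6
  s_59 = 5;  s_60 = 5;  s_61 = 3;  s_62 = 4;  s_63 = 4;  s_64 = 3
  s_65 = 2;  s_66 = 5;  s_67 = 4;  s_68 = 5;  s_69 = 6;  s_70 = 1
  s_71 = 3;  s_72 = 5;  s_73 = 2;  s_74 = 2;  s_75 = 1;  s_76 = 3
  s_77 = 0;  s_78 = 6;  s_79 = 0;  s_80 = 0;  s_81 = 3;  s_82 = 3
  s_83 = 4;  s_84 = 2;  s_85 = 0;  s_86 = 2;  s_87 = 5;  s_88 = 0
  s_89 = 2;  s_90 = 5;  s_91 = 4;  s_92 = 0;  s_93 = 4;  s_94 = 0
  s_95 = 6;  s_96 = 0;  s_97 = 1;  s_98 = 1;  s_99 = 2;  s_100 = 0
  s_101 = 2;  s_102 = 4;  s_103 = 0;  s_104 = 2;  s_105 = 5;  s_106 = 2
  s_107 = 5;  s_108 = 3;  s_109 = 3;  s_110 = 0;  s_111 = 5;  s_112 = 3
  s_113 = 0;  s_114 = 3;  s_115 = 1;  s_116 = 1;  s_117 = 0;  s_118 = 6
  s_119 = 1;  s_120 = 0;  s_121 = 1;  s_122 = 2;  s_123 = 2;  s_124 = 2
  s_125 = 3;  s_126 = 3;  s_127 = 4;  s_128 = 1;  s_129 = 5;  s_130 = 1
  s_131 = 1;  s_132 = 3;  s_133 = 2;  s_134 = 1;  s_135 = 0;  s_136 = 0
  s_137 = 0;  s_138 = 4;  s_139 = 3;  s_140 = 5;  s_141 = 6;  s_142 = 4
  s_143 = 5;  s_144 = 5;  s_145 = 2;  s_146 = 1;  s_147 = 4;  s_148 = 3
  s_149 = 0;  s_150 = 4;  s_151 = 4;  s_152 = 5;  s_153 = 2;  s_154 = 2
  s_155 = 6;  s_156 = 3;  s_157 = 0;  s_158 = 6;  s_159 = 3;  s_160 = 3
  s_161 = 1;  s_162 = 2;  s_163 = 6;  s_164 = 5;  s_165 = 4;  s_166 = 0
  s_167 = 0;  s_168 = 2;  s_169 = 0;  s_170 = 4;  s_171 = 2;  s_172 = 5
  s_173 = 1;  s_174 = 5;  s_175 = 0;  s_176 = 5;  s_177 = 6;  s_178 = 0
  s_179 = 5;  s_180 = 2;  s_181 = 4;  s_182 = 1;  s_183 = 0;  s_184 = 2
  s_185 = 4;  s_186 = 1;  s_187 = 5;  s_188 = 3;  s_189 = 1;  s_190 = 3
  s_191 = 2;  s_192 = 5;  s_193 = 4;  s_194 = 2;  s_195 = 1;  s_196 = 2
  s_197 = 0;  s_198 = 1;  s_199 = 1;  s_200 = 2;  s_201 = 3;  s_202 = 0
  s_203 = 3;  s_204 = 3
s_205 = 4·3 + 0·3 + 0·0 + 2·3 + 1·2 = 6
s_206 = 4·6 + 0·3 + 0·3 + 2·0 + 1·3 = 6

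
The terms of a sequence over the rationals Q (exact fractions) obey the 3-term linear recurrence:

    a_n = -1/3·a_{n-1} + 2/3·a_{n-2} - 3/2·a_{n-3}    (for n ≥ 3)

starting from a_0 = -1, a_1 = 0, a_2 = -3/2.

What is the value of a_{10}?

-428107/17496

a_3 = -1/3·-3/2 + 2/3·0 + -3/2·-1 = 2
a_4 = -1/3·2 + 2/3·-3/2 + -3/2·0 = -5/3
a_5 = -1/3·-5/3 + 2/3·2 + -3/2·-3/2 = 149/36
a_6 = -1/3·149/36 + 2/3·-5/3 + -3/2·2 = -593/108
a_7 = -1/3·-593/108 + 2/3·149/36 + -3/2·-5/3 = 2297/324
a_8 = -1/3·2297/324 + 2/3·-593/108 + -3/2·149/36 = -23779/1944
a_9 = -1/3·-23779/1944 + 2/3·2297/324 + -3/2·-593/108 = 12422/729
a_10 = -1/3·12422/729 + 2/3·-23779/1944 + -3/2·2297/324 = -428107/17496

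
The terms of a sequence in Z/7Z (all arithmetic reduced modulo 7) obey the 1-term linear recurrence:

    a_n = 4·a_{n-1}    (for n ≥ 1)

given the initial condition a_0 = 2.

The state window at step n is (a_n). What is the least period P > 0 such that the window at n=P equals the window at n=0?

n=0: window = (2)
n=1: window = (1)
n=2: window = (4)
n=3: window = (2)
window at n=3 equals window at n=0 → period = 3

3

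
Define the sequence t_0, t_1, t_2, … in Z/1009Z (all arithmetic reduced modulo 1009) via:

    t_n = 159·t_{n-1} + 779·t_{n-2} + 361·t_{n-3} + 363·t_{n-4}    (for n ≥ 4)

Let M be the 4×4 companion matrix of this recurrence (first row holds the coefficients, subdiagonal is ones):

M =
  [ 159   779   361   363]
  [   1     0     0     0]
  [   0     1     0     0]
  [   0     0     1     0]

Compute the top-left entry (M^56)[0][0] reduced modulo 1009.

(M^56)[0][0] is the top entry after applying M 56 times to the unit state (1, 0, 0, 0). Equivalently it is h_{59} for the auxiliary sequence (h_n) obeying the same recurrence with h_3 = 1 and h_i = 0 for 0 ≤ i < 3:
h_4 = 159·1 + 779·0 + 361·0 + 363·0 = 159
h_5 = 159·159 + 779·1 + 361·0 + 363·0 = 835
h_6 = 159·835 + 779·159 + 361·1 + 363·0 = 701
h_7 = 159·701 + 779·835 + 361·159 + 363·1 = 378
h_8 = 159·378 + 779·701 + 361·835 + 363·159 = 729
h_9 = 159·729 + 779·378 + 361·701 + 363·835 = 926
h_10 = 159·926 + 779·729 + 361·378 + 363·701 = 182
h_11 = 159·182 + 779·926 + 361·729 + 363·378 = 415
h_12 = 159·415 + 779·182 + 361·926 + 363·729 = 485
h_13 = 159·485 + 779·415 + 361·182 + 363·926 = 85
h_14 = 159·85 + 779·485 + 361·415 + 363·182 = 802
h_15 = 159·802 + 779·85 + 361·485 + 363·415 = 837
h_16 = 159·837 + 779·802 + 361·85 + 363·485 = 986
h_17 = 159·986 + 779·837 + 361·802 + 363·85 = 103
h_18 = 159·103 + 779·986 + 361·837 + 363·802 = 469
h_19 = 159·469 + 779·103 + 361·986 + 363·837 = 322
h_20 = 159·322 + 779·469 + 361·103 + 363·986 = 414
h_21 = 159·414 + 779·322 + 361·469 + 363·103 = 700
h_22 = 159·700 + 779·414 + 361·322 + 363·469 = 878
h_23 = 159·878 + 779·700 + 361·414 + 363·322 = 764
h_24 = 159·764 + 779·878 + 361·700 + 363·414 = 647
h_25 = 159·647 + 779·764 + 361·878 + 363·700 = 774
h_26 = 159·774 + 779·647 + 361·764 + 363·878 = 707
h_27 = 159·707 + 779·774 + 361·647 + 363·764 = 323
h_28 = 159·323 + 779·707 + 361·774 + 363·647 = 431
h_29 = 159·431 + 779·323 + 361·707 + 363·774 = 703
h_30 = 159·703 + 779·431 + 361·323 + 363·707 = 453
h_31 = 159·453 + 779·703 + 361·431 + 363·323 = 548
h_32 = 159·548 + 779·453 + 361·703 + 363·431 = 677
h_33 = 159·677 + 779·548 + 361·453 + 363·703 = 761
h_34 = 159·761 + 779·677 + 361·548 + 363·453 = 640
h_35 = 159·640 + 779·761 + 361·677 + 363·548 = 757
h_36 = 159·757 + 779·640 + 361·761 + 363·677 = 234
h_37 = 159·234 + 779·757 + 361·640 + 363·761 = 76
h_38 = 159·76 + 779·234 + 361·757 + 363·640 = 730
h_39 = 159·730 + 779·76 + 361·234 + 363·757 = 778
h_40 = 159·778 + 779·730 + 361·76 + 363·234 = 577
h_41 = 159·577 + 779·778 + 361·730 + 363·76 = 103
h_42 = 159·103 + 779·577 + 361·778 + 363·730 = 690
h_43 = 159·690 + 779·103 + 361·577 + 363·778 = 592
h_44 = 159·592 + 779·690 + 361·103 + 363·577 = 442
h_45 = 159·442 + 779·592 + 361·690 + 363·103 = 635
h_46 = 159·635 + 779·442 + 361·592 + 363·690 = 356
h_47 = 159·356 + 779·635 + 361·442 + 363·592 = 474
h_48 = 159·474 + 779·356 + 361·635 + 363·442 = 756
h_49 = 159·756 + 779·474 + 361·356 + 363·635 = 911
h_50 = 159·911 + 779·756 + 361·474 + 363·356 = 899
h_51 = 159·899 + 779·911 + 361·756 + 363·474 = 14
h_52 = 159·14 + 779·899 + 361·911 + 363·756 = 200
h_53 = 159·200 + 779·14 + 361·899 + 363·911 = 719
h_54 = 159·719 + 779·200 + 361·14 + 363·899 = 148
h_55 = 159·148 + 779·719 + 361·200 + 363·14 = 20
h_56 = 159·20 + 779·148 + 361·719 + 363·200 = 617
h_57 = 159·617 + 779·20 + 361·148 + 363·719 = 292
h_58 = 159·292 + 779·617 + 361·20 + 363·148 = 777
h_59 = 159·777 + 779·292 + 361·617 + 363·20 = 833

833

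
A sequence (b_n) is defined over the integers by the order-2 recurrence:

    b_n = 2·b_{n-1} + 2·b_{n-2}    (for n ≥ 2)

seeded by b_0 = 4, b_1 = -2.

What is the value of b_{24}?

8012775424

b_2 = 2·-2 + 2·4 = 4
b_3 = 2·4 + 2·-2 = 4
b_4 = 2·4 + 2·4 = 16
b_5 = 2·16 + 2·4 = 40
b_6 = 2·40 + 2·16 = 112
b_7 = 2·112 + 2·40 = 304
b_8 = 2·304 + 2·112 = 832
b_9 = 2·832 + 2·304 = 2272
b_10 = 2·2272 + 2·832 = 6208
b_11 = 2·6208 + 2·2272 = 16960
b_12 = 2·16960 + 2·6208 = 46336
b_13 = 2·46336 + 2·16960 = 126592
b_14 = 2·126592 + 2·46336 = 345856
b_15 = 2·345856 + 2·126592 = 944896
b_16 = 2·944896 + 2·345856 = 2581504
b_17 = 2·2581504 + 2·944896 = 7052800
b_18 = 2·7052800 + 2·2581504 = 19268608
b_19 = 2·19268608 + 2·7052800 = 52642816
b_20 = 2·52642816 + 2·19268608 = 143822848
b_21 = 2·143822848 + 2·52642816 = 392931328
b_22 = 2·392931328 + 2·143822848 = 1073508352
b_23 = 2·1073508352 + 2·392931328 = 2932879360
b_24 = 2·2932879360 + 2·1073508352 = 8012775424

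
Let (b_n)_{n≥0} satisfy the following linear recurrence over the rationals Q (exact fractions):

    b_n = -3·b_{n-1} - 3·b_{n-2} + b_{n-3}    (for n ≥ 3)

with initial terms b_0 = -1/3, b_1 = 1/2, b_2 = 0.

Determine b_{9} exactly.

b_3 = -3·0 + -3·1/2 + 1·-1/3 = -11/6
b_4 = -3·-11/6 + -3·0 + 1·1/2 = 6
b_5 = -3·6 + -3·-11/6 + 1·0 = -25/2
b_6 = -3·-25/2 + -3·6 + 1·-11/6 = 53/3
b_7 = -3·53/3 + -3·-25/2 + 1·6 = -19/2
b_8 = -3·-19/2 + -3·53/3 + 1·-25/2 = -37
b_9 = -3·-37 + -3·-19/2 + 1·53/3 = 943/6

943/6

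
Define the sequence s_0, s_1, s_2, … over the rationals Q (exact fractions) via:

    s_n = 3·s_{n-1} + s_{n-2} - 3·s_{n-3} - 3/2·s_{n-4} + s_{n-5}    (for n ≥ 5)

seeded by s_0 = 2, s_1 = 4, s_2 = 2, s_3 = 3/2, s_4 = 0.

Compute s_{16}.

s_5 = 3·0 + 1·3/2 + -3·2 + -3/2·4 + 1·2 = -17/2
s_6 = 3·-17/2 + 1·0 + -3·3/2 + -3/2·2 + 1·4 = -29
s_7 = 3·-29 + 1·-17/2 + -3·0 + -3/2·3/2 + 1·2 = -383/4
s_8 = 3·-383/4 + 1·-29 + -3·-17/2 + -3/2·0 + 1·3/2 = -1157/4
s_9 = 3·-1157/4 + 1·-383/4 + -3·-29 + -3/2·-17/2 + 1·0 = -3455/4
s_10 = 3·-3455/4 + 1·-1157/4 + -3·-383/4 + -3/2·-29 + 1·-17/2 = -10233/4
s_11 = 3·-10233/4 + 1·-3455/4 + -3·-1157/4 + -3/2·-383/4 + 1·-29 = -60449/8
s_12 = 3·-60449/8 + 1·-10233/4 + -3·-3455/4 + -3/2·-1157/4 + 1·-383/4 = -89189/4
s_13 = 3·-89189/4 + 1·-60449/8 + -3·-10233/4 + -3/2·-3455/4 + 1·-1157/4 = -263067/4
s_14 = 3·-263067/4 + 1·-89189/4 + -3·-60449/8 + -3/2·-10233/4 + 1·-3455/4 = -387911/2
s_15 = 3·-387911/2 + 1·-263067/4 + -3·-89189/4 + -3/2·-60449/8 + 1·-10233/4 = -9151449/16
s_16 = 3·-9151449/16 + 1·-387911/2 + -3·-263067/4 + -3/2·-89189/4 + 1·-60449/8 = -26986595/16

-26986595/16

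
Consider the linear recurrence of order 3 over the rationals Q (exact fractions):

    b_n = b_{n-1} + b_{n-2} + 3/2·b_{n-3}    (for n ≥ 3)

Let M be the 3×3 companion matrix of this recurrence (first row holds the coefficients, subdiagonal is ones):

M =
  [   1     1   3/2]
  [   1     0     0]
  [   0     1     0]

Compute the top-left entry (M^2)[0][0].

(M^2)[0][0] is the top entry after applying M 2 times to the unit state (1, 0, 0). Equivalently it is h_{4} for the auxiliary sequence (h_n) obeying the same recurrence with h_2 = 1 and h_i = 0 for 0 ≤ i < 2:
h_3 = 1·1 + 1·0 + 3/2·0 = 1
h_4 = 1·1 + 1·1 + 3/2·0 = 2

2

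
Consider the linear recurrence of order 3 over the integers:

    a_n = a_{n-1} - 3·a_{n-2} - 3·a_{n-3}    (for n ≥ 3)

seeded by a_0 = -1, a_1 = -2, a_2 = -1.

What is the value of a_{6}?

-79

a_3 = 1·-1 + -3·-2 + -3·-1 = 8
a_4 = 1·8 + -3·-1 + -3·-2 = 17
a_5 = 1·17 + -3·8 + -3·-1 = -4
a_6 = 1·-4 + -3·17 + -3·8 = -79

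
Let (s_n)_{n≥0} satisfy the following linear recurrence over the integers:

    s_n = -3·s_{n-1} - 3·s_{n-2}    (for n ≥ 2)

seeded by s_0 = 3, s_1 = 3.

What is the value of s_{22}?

s_2 = -3·3 + -3·3 = -18
s_3 = -3·-18 + -3·3 = 45
s_4 = -3·45 + -3·-18 = -81
s_5 = -3·-81 + -3·45 = 108
s_6 = -3·108 + -3·-81 = -81
s_7 = -3·-81 + -3·108 = -81
s_8 = -3·-81 + -3·-81 = 486
s_9 = -3·486 + -3·-81 = -1215
s_10 = -3·-1215 + -3·486 = 2187
s_11 = -3·2187 + -3·-1215 = -2916
s_12 = -3·-2916 + -3·2187 = 2187
s_13 = -3·2187 + -3·-2916 = 2187
s_14 = -3·2187 + -3·2187 = -13122
s_15 = -3·-13122 + -3·2187 = 32805
s_16 = -3·32805 + -3·-13122 = -59049
s_17 = -3·-59049 + -3·32805 = 78732
s_18 = -3·78732 + -3·-59049 = -59049
s_19 = -3·-59049 + -3·78732 = -59049
s_20 = -3·-59049 + -3·-59049 = 354294
s_21 = -3·354294 + -3·-59049 = -885735
s_22 = -3·-885735 + -3·354294 = 1594323

1594323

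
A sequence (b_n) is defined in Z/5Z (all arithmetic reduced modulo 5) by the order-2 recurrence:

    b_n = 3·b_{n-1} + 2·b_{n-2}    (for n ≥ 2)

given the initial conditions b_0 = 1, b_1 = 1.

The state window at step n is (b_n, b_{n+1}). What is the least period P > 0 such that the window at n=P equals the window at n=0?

24

n=0: window = (1, 1)
n=1: window = (1, 0)
n=2: window = (0, 2)
n=3: window = (2, 1)
n=4: window = (1, 2)
n=5: window = (2, 3)
n=6: window = (3, 3)
n=7: window = (3, 0)
n=8: window = (0, 1)
n=9: window = (1, 3)
n=10: window = (3, 1)
n=11: window = (1, 4)
n=12: window = (4, 4)
n=13: window = (4, 0)
n=14: window = (0, 3)
n=15: window = (3, 4)
n=16: window = (4, 3)
n=17: window = (3, 2)
n=18: window = (2, 2)
n=19: window = (2, 0)
n=20: window = (0, 4)
n=21: window = (4, 2)
n=22: window = (2, 4)
n=23: window = (4, 1)
n=24: window = (1, 1)
window at n=24 equals window at n=0 → period = 24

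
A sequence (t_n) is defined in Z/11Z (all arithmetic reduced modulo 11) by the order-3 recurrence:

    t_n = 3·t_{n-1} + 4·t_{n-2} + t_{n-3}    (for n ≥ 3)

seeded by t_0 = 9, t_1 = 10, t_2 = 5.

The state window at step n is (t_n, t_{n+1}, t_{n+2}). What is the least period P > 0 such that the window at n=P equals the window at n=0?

n=0: window = (9, 10, 5)
n=1: window = (10, 5, 9)
n=2: window = (5, 9, 2)
n=3: window = (9, 2, 3)
n=4: window = (2, 3, 4)
n=5: window = (3, 4, 4)
n=6: window = (4, 4, 9)
n=7: window = (4, 9, 3)
n=8: window = (9, 3, 5)
n=9: window = (3, 5, 3)
n=10: window = (5, 3, 10)
n=11: window = (3, 10, 3)
n=12: window = (10, 3, 8)
n=13: window = (3, 8, 2)
n=14: window = (8, 2, 8)
n=15: window = (2, 8, 7)
n=16: window = (8, 7, 0)
n=17: window = (7, 0, 3)
n=18: window = (0, 3, 5)
n=19: window = (3, 5, 5)
n=20: window = (5, 5, 5)
n=21: window = (5, 5, 7)
n=22: window = (5, 7, 2)
n=23: window = (7, 2, 6)
n=24: window = (2, 6, 0)
n=25: window = (6, 0, 4)
n=26: window = (0, 4, 7)
n=27: window = (4, 7, 4)
n=28: window = (7, 4, 0)
n=29: window = (4, 0, 1)
n=30: window = (0, 1, 7)
n=31: window = (1, 7, 3)
n=32: window = (7, 3, 5)
n=33: window = (3, 5, 1)
n=34: window = (5, 1, 4)
n=35: window = (1, 4, 10)
n=36: window = (4, 10, 3)
n=37: window = (10, 3, 9)
n=38: window = (3, 9, 5)
n=39: window = (9, 5, 10)
n=40: window = (5, 10, 4)
…
n=131: window = (7, 5, 9)
n=132: window = (5, 9, 10)
n=133: window = (9, 10, 5)
window at n=133 equals window at n=0 → period = 133

133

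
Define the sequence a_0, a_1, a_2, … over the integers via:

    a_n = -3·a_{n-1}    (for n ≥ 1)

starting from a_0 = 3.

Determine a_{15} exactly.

-43046721

a_1 = -3·3 = -9
a_2 = -3·-9 = 27
a_3 = -3·27 = -81
a_4 = -3·-81 = 243
a_5 = -3·243 = -729
a_6 = -3·-729 = 2187
a_7 = -3·2187 = -6561
a_8 = -3·-6561 = 19683
a_9 = -3·19683 = -59049
a_10 = -3·-59049 = 177147
a_11 = -3·177147 = -531441
a_12 = -3·-531441 = 1594323
a_13 = -3·1594323 = -4782969
a_14 = -3·-4782969 = 14348907
a_15 = -3·14348907 = -43046721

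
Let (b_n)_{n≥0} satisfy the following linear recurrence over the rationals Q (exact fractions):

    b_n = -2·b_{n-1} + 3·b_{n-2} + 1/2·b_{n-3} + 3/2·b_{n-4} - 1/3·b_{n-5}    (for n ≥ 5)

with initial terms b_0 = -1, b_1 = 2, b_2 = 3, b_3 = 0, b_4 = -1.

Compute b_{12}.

-753409/72

b_5 = -2·-1 + 3·0 + 1/2·3 + 3/2·2 + -1/3·-1 = 41/6
b_6 = -2·41/6 + 3·-1 + 1/2·0 + 3/2·3 + -1/3·2 = -77/6
b_7 = -2·-77/6 + 3·41/6 + 1/2·-1 + 3/2·0 + -1/3·3 = 134/3
b_8 = -2·134/3 + 3·-77/6 + 1/2·41/6 + 3/2·-1 + -1/3·0 = -1511/12
b_9 = -2·-1511/12 + 3·134/3 + 1/2·-77/6 + 3/2·41/6 + -1/3·-1 = 390
b_10 = -2·390 + 3·-1511/12 + 1/2·134/3 + 3/2·-77/6 + -1/3·41/6 = -20825/18
b_11 = -2·-20825/18 + 3·390 + 1/2·-1511/12 + 3/2·134/3 + -1/3·-77/6 = 83813/24
b_12 = -2·83813/24 + 3·-20825/18 + 1/2·390 + 3/2·-1511/12 + -1/3·134/3 = -753409/72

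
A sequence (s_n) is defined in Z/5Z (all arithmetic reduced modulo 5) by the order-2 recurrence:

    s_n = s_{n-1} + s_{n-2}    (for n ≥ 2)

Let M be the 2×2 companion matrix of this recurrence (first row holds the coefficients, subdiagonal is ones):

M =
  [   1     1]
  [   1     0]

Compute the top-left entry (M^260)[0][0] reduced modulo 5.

(M^260)[0][0] is the top entry after applying M 260 times to the unit state (1, 0). Equivalently it is h_{261} for the auxiliary sequence (h_n) obeying the same recurrence with h_1 = 1 and h_i = 0 for 0 ≤ i < 1:
h_2 = 1·1 + 1·0 = 1
h_3 = 1·1 + 1·1 = 2
h_4 = 1·2 + 1·1 = 3
h_5 = 1·3 + 1·2 = 0
h_6 = 1·0 + 1·3 = 3
h_7 = 1·3 + 1·0 = 3
h_8 = 1·3 + 1·3 = 1
h_9 = 1·1 + 1·3 = 4
h_10 = 1·4 + 1·1 = 0
h_11 = 1·0 + 1·4 = 4
h_12 = 1·4 + 1·0 = 4
h_13 = 1·4 + 1·4 = 3
h_14 = 1·3 + 1·4 = 2
h_15 = 1·2 + 1·3 = 0
h_16 = 1·0 + 1·2 = 2
h_17 = 1·2 + 1·0 = 2
h_18 = 1·2 + 1·2 = 4
h_19 = 1·4 + 1·2 = 1
h_20 = 1·1 + 1·4 = 0
h_21 = 1·0 + 1·1 = 1
(h_20, h_21) = (0, 1) = (h_0, h_1), so the sequence has period 20.
261 ≡ 1 (mod 20), hence h_261 = h_1 = 1.

1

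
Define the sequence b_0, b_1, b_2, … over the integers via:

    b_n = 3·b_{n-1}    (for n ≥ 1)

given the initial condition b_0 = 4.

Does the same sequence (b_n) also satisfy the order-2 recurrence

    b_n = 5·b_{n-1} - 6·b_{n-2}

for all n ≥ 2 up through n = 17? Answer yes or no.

yes

Terms b_0..b_17: 4, 12, 36, 108, 324, 972, 2916, 8748, 26244, 78732, 236196, 708588, 2125764, 6377292, 19131876, 57395628, 172186884, 516560652
n=2: candidate gives 36, actual b_2 = 36 ✓
n=3: candidate gives 108, actual b_3 = 108 ✓
n=4: candidate gives 324, actual b_4 = 324 ✓
n=5: candidate gives 972, actual b_5 = 972 ✓
n=6: candidate gives 2916, actual b_6 = 2916 ✓
n=7: candidate gives 8748, actual b_7 = 8748 ✓
n=8: candidate gives 26244, actual b_8 = 26244 ✓
n=9: candidate gives 78732, actual b_9 = 78732 ✓
n=10: candidate gives 236196, actual b_10 = 236196 ✓
n=11: candidate gives 708588, actual b_11 = 708588 ✓
n=12: candidate gives 2125764, actual b_12 = 2125764 ✓
n=13: candidate gives 6377292, actual b_13 = 6377292 ✓
n=14: candidate gives 19131876, actual b_14 = 19131876 ✓
n=15: candidate gives 57395628, actual b_15 = 57395628 ✓
n=16: candidate gives 172186884, actual b_16 = 172186884 ✓
n=17: candidate gives 516560652, actual b_17 = 516560652 ✓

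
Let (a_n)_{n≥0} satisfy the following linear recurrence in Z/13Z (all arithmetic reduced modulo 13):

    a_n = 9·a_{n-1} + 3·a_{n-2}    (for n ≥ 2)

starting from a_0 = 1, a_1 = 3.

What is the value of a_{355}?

a_2 = 9·3 + 3·1 = 4
a_3 = 9·4 + 3·3 = 6
a_4 = 9·6 + 3·4 = 1
a_5 = 9·1 + 3·6 = 1
a_6 = 9·1 + 3·1 = 12
a_7 = 9·12 + 3·1 = 7
a_8 = 9·7 + 3·12 = 8
a_9 = 9·8 + 3·7 = 2
a_10 = 9·2 + 3·8 = 3
a_11 = 9·3 + 3·2 = 7
a_12 = 9·7 + 3·3 = 7
a_13 = 9·7 + 3·7 = 6
a_14 = 9·6 + 3·7 = 10
a_15 = 9·10 + 3·6 = 4
a_16 = 9·4 + 3·10 = 1
a_17 = 9·1 + 3·4 = 8
a_18 = 9·8 + 3·1 = 10
a_19 = 9·10 + 3·8 = 10
a_20 = 9·10 + 3·10 = 3
a_21 = 9·3 + 3·10 = 5
a_22 = 9·5 + 3·3 = 2
a_23 = 9·2 + 3·5 = 7
a_24 = 9·7 + 3·2 = 4
a_25 = 9·4 + 3·7 = 5
a_26 = 9·5 + 3·4 = 5
a_27 = 9·5 + 3·5 = 8
a_28 = 9·8 + 3·5 = 9
a_29 = 9·9 + 3·8 = 1
a_30 = 9·1 + 3·9 = 10
a_31 = 9·10 + 3·1 = 2
a_32 = 9·2 + 3·10 = 9
a_33 = 9·9 + 3·2 = 9
a_34 = 9·9 + 3·9 = 4
a_35 = 9·4 + 3·9 = 11
a_36 = 9·11 + 3·4 = 7
a_37 = 9·7 + 3·11 = 5
a_38 = 9·5 + 3·7 = 1
a_39 = 9·1 + 3·5 = 11
a_40 = 9·11 + 3·1 = 11
a_41 = 9·11 + 3·11 = 2
a_42 = 9·2 + 3·11 = 12
a_43 = 9·12 + 3·2 = 10
a_44 = 9·10 + 3·12 = 9
a_45 = 9·9 + 3·10 = 7
a_46 = 9·7 + 3·9 = 12
a_47 = 9·12 + 3·7 = 12
a_48 = 9·12 + 3·12 = 1
a_49 = 9·1 + 3·12 = 6
a_50 = 9·6 + 3·1 = 5
a_51 = 9·5 + 3·6 = 11
a_52 = 9·11 + 3·5 = 10
a_53 = 9·10 + 3·11 = 6
a_54 = 9·6 + 3·10 = 6
a_55 = 9·6 + 3·6 = 7
a_56 = 9·7 + 3·6 = 3
a_57 = 9·3 + 3·7 = 9
a_58 = 9·9 + 3·3 = 12
a_59 = 9·12 + 3·9 = 5
a_60 = 9·5 + 3·12 = 3
a_61 = 9·3 + 3·5 = 3
a_62 = 9·3 + 3·3 = 10
a_63 = 9·10 + 3·3 = 8
a_64 = 9·8 + 3·10 = 11
a_65 = 9·11 + 3·8 = 6
a_66 = 9·6 + 3·11 = 9
a_67 = 9·9 + 3·6 = 8
a_68 = 9·8 + 3·9 = 8
a_69 = 9·8 + 3·8 = 5
a_70 = 9·5 + 3·8 = 4
a_71 = 9·4 + 3·5 = 12
a_72 = 9·12 + 3·4 = 3
a_73 = 9·3 + 3·12 = 11
a_74 = 9·11 + 3·3 = 4
a_75 = 9·4 + 3·11 = 4
a_76 = 9·4 + 3·4 = 9
a_77 = 9·9 + 3·4 = 2
a_78 = 9·2 + 3·9 = 6
a_79 = 9·6 + 3·2 = 8
a_80 = 9·8 + 3·6 = 12
a_81 = 9·12 + 3·8 = 2
a_82 = 9·2 + 3·12 = 2
a_83 = 9·2 + 3·2 = 11
a_84 = 9·11 + 3·2 = 1
a_85 = 9·1 + 3·11 = 3
(a_84, a_85) = (1, 3) = (a_0, a_1), so the sequence has period 84.
355 ≡ 19 (mod 84), hence a_355 = a_19 = 10.

10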